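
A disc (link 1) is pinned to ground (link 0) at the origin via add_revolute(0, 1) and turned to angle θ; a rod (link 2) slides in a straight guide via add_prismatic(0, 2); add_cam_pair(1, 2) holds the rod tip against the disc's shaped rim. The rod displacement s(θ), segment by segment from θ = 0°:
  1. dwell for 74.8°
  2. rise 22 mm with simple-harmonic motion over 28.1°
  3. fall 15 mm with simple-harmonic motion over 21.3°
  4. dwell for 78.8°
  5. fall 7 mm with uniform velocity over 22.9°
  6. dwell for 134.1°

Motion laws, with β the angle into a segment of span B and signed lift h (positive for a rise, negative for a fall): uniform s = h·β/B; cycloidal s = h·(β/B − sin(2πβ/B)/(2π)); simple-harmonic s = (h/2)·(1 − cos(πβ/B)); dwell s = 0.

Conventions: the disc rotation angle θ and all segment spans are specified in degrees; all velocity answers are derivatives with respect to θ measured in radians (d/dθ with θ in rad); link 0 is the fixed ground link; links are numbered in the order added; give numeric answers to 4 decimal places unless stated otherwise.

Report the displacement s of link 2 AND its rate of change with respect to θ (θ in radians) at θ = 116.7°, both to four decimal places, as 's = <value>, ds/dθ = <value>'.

segment 1 (0° to 74.8°, dwell): s unchanged at 0.0000
segment 2 (74.8° to 102.9°, simple-harmonic, h = 22) is passed completely: s = 0.0000 + (22) = 22.0000
θ = 116.7° falls in segment 3 (102.9° to 124.2°, simple-harmonic, h = -15): β = 116.7 − 102.9 = 13.8°, B = 21.3°; Δs = -15/2·(1 − cos(π·0.6479)) = -10.8605; s = 22.0000 − 10.8605 = 11.1395
velocity in seg [102.9°–124.2°] (simple-harmonic), θ in radians: β = 13.8° = 0.2409 rad, B = 21.3° = 0.3718 rad; ds/dθ = (πh/(2B)) sin(πβ/B) = (π·(-15)/(2·0.3718)) sin(π·0.6479) = -56.661977 mm/rad

s = 11.1395, ds/dθ = -56.6620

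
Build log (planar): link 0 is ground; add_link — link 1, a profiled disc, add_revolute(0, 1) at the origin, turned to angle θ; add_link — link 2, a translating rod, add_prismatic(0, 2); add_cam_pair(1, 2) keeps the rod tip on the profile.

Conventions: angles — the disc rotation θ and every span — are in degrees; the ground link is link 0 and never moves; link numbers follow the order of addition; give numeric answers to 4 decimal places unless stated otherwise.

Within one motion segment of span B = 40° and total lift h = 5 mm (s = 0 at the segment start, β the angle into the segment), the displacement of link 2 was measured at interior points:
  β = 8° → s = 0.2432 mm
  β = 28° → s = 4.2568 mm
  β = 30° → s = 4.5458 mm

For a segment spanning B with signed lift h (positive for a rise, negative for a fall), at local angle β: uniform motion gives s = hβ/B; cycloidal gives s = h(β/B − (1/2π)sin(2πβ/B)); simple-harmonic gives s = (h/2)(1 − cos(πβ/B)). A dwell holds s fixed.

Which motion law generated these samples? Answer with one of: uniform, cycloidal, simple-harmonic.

candidates at β/B = r: uniform s = h·r (linear in β); cycloidal s = h·(r − sin(2πr)/(2π)); simple-harmonic s = (h/2)(1 − cos(πr))
β=8°: printed 0.2432 | uniform 1.0000, cycloidal 0.2432, simple-harmonic 0.4775
β=28°: printed 4.2568 | uniform 3.5000, cycloidal 4.2568, simple-harmonic 3.9695
β=30°: printed 4.5458 | uniform 3.7500, cycloidal 4.5458, simple-harmonic 4.2678
only one law matches every sample → cycloidal

cycloidal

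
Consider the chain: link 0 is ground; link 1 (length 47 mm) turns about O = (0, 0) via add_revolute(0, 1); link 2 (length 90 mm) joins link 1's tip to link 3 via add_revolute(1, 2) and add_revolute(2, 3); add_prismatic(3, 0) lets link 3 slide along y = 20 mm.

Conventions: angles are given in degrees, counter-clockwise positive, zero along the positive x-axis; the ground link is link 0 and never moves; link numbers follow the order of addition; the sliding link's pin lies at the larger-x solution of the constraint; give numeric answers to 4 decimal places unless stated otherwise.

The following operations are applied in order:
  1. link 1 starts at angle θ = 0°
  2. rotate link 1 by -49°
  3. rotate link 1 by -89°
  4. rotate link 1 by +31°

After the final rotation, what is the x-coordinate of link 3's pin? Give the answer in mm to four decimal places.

geometry: r = 47 mm, L = 90 mm, e = 20 mm; θ starts at 0°
rotate link 1 by -49°: θ ← 0° -49° = -49°
rotate link 1 by -89°: θ ← -49° -89° = -138°
rotate link 1 by +31°: θ ← -138° +31° = -107°
crank pin P = (r cos θ, r sin θ) = (-13.741470, -44.946324)
h = r sin θ − e = -44.946324 − 20 = -64.946324
x = r cos θ + √(L² − h²) = -13.741470 + 62.305498 = 48.564028

48.5640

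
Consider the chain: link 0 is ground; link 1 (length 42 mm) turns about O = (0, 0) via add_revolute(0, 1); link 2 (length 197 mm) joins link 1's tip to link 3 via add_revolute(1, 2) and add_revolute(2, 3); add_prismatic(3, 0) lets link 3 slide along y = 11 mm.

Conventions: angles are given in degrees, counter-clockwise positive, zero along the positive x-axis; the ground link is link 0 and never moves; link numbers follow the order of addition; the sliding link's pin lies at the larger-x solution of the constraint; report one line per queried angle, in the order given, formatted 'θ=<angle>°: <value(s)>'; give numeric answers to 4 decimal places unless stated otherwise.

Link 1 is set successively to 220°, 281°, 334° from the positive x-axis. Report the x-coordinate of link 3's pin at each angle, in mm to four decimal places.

geometry: r = 42 mm, L = 197 mm, e = 11 mm
θ=220°: crank pin P = (r cos θ, r sin θ) = (-32.173867, -26.997080)
θ=220°: h = r sin θ − e = -26.997080 − 11 = -37.997080
θ=220°: x = r cos θ + √(L² − h²) = -32.173867 + 193.300859 = 161.126992
θ=281°: crank pin P = (r cos θ, r sin θ) = (8.013978, -41.228342)
θ=281°: h = r sin θ − e = -41.228342 − 11 = -52.228342
θ=281°: x = r cos θ + √(L² − h²) = 8.013978 + 189.950521 = 197.964499
θ=334°: crank pin P = (r cos θ, r sin θ) = (37.749350, -18.411588)
θ=334°: h = r sin θ − e = -18.411588 − 11 = -29.411588
θ=334°: x = r cos θ + √(L² − h²) = 37.749350 + 194.792090 = 232.541440

θ=220°: 161.1270
θ=281°: 197.9645
θ=334°: 232.5414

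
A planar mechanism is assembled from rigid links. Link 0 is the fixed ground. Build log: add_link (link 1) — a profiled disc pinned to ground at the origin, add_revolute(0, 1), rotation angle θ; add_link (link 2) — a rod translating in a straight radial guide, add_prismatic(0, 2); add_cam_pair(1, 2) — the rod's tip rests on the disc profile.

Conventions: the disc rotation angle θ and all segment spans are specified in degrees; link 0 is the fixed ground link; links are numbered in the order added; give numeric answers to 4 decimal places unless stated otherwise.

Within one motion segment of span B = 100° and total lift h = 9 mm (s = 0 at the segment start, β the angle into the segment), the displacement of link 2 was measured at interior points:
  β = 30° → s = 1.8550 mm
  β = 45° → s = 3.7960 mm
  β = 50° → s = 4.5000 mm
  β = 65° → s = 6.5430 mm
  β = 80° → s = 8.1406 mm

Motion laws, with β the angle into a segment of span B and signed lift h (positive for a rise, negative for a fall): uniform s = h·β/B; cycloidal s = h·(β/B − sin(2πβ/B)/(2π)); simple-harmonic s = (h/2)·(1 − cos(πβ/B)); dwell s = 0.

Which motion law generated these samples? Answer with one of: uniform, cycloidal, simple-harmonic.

candidates at β/B = r: uniform s = h·r (linear in β); cycloidal s = h·(r − sin(2πr)/(2π)); simple-harmonic s = (h/2)(1 − cos(πr))
β=30°: printed 1.8550 | uniform 2.7000, cycloidal 1.3377, simple-harmonic 1.8550
β=45°: printed 3.7960 | uniform 4.0500, cycloidal 3.6074, simple-harmonic 3.7960
β=50°: printed 4.5000 | uniform 4.5000, cycloidal 4.5000, simple-harmonic 4.5000
β=65°: printed 6.5430 | uniform 5.8500, cycloidal 7.0088, simple-harmonic 6.5430
β=80°: printed 8.1406 | uniform 7.2000, cycloidal 8.5623, simple-harmonic 8.1406
only one law matches every sample → simple-harmonic

simple-harmonic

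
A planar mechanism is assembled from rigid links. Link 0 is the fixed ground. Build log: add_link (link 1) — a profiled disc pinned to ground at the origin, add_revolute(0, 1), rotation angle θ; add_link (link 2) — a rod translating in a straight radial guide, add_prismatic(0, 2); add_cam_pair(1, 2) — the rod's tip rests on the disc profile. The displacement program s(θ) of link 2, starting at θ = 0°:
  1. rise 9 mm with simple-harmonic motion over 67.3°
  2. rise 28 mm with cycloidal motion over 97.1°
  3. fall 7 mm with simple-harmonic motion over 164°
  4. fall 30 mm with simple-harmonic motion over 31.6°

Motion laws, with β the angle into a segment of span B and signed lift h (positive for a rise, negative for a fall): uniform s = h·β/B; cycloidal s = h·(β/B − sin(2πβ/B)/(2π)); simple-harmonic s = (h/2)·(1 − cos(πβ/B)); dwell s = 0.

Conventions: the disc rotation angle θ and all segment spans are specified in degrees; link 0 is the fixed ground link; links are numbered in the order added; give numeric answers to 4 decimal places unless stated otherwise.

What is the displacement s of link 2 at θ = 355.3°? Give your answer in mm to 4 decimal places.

seg 1 [0°–67.3°] simple-harmonic, h=9: full span → s += 9 → s = 9.0000
seg 2 [67.3°–164.4°] cycloidal, h=28: full span → s += 28 → s = 37.0000
seg 3 [164.4°–328.4°] simple-harmonic, h=-7: full span → s += -7 → s = 30.0000
seg 4 [328.4°–360°] simple-harmonic, h=-30: θ=355.3° here. β=26.9, B=31.6. -30/2·(1 − cos(π·0.8513)) = -28.3921 → s = 1.6079

1.6079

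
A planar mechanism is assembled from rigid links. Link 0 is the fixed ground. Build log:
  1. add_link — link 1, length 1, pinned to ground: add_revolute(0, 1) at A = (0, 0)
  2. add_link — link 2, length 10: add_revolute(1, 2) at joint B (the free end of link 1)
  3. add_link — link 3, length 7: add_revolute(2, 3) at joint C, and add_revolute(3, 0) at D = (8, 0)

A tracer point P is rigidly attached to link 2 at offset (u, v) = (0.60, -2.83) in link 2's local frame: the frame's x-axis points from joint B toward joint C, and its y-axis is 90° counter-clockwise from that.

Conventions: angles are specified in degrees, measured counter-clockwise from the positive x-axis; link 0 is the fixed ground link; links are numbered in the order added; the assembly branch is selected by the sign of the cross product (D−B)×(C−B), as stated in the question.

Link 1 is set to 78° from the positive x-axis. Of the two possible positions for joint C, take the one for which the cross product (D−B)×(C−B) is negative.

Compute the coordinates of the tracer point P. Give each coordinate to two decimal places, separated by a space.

A=(0,0), D=(8.00,0)
B = A + 1.00·(cos78°, sin78°) = (0.2079, 0.9781)
|BD| = 7.8532
circle(B,10.00) ∩ circle(D,7.00): a=7.1737, h=6.9669
  candidates: C₊=(8.1935,6.9973) cross=54.713; C₋=(6.4580,-6.8280) cross=-54.713
  branch - wants cross < 0 → take C=(6.4580,-6.8280) (cross=-54.713)
ex = (C−B)/|BC| = (0.6250,-0.7806); ey = (0.7806,0.6250)
P = B + 0.60·ex + -2.83·ey = (-1.6262,-1.2590)

-1.63 -1.26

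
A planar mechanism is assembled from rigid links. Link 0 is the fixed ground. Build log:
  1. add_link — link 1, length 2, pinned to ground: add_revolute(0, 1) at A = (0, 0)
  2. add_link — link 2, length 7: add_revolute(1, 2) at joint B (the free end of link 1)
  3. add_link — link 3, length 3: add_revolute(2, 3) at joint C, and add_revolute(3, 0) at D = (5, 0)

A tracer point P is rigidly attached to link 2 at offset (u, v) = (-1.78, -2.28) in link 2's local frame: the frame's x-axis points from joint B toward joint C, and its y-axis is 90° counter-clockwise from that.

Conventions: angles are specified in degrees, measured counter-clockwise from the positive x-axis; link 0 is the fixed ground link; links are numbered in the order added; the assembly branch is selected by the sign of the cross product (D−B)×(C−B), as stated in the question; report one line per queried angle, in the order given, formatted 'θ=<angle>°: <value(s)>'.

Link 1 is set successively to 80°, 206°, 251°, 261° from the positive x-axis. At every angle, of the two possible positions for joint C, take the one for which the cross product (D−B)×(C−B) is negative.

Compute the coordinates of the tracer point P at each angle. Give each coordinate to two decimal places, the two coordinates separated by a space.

A=(0,0), D=(5.00,0)
θ=80°: B = A + 2.00·(cos80°, sin80°) = (0.3473, 1.9696)
θ=80°: |BD| = 5.0524
θ=80°: circle(B,7.00) ∩ circle(D,3.00): a=6.4847, h=2.6360
θ=80°:   candidates: C₊=(7.3466,1.8691) cross=13.318; C₋=(5.2914,-2.9858) cross=-13.318
θ=80°:   branch - wants cross < 0 → take C=(5.2914,-2.9858) (cross=-13.318)
θ=80°: ex = (C−B)/|BC| = (0.7063,-0.7079); ey = (0.7079,0.7063)
θ=80°: P = B + -1.78·ex + -2.28·ey = (-2.5240,1.6194)
θ=206°: B = A + 2.00·(cos206°, sin206°) = (-1.7976, -0.8767)
θ=206°: |BD| = 6.8539
θ=206°: circle(B,7.00) ∩ circle(D,3.00): a=6.3450, h=2.9565
θ=206°:   candidates: C₊=(4.1171,2.8671) cross=20.264; C₋=(4.8735,-2.9973) cross=-20.264
θ=206°:   branch - wants cross < 0 → take C=(4.8735,-2.9973) (cross=-20.264)
θ=206°: ex = (C−B)/|BC| = (0.9530,-0.3029); ey = (0.3029,0.9530)
θ=206°: P = B + -1.78·ex + -2.28·ey = (-4.1847,-2.5104)
θ=251°: B = A + 2.00·(cos251°, sin251°) = (-0.6511, -1.8910)
θ=251°: |BD| = 5.9591
θ=251°: circle(B,7.00) ∩ circle(D,3.00): a=6.3358, h=2.9763
θ=251°:   candidates: C₊=(4.4127,2.9419) cross=17.736; C₋=(6.3016,-2.7029) cross=-17.736
θ=251°:   branch - wants cross < 0 → take C=(6.3016,-2.7029) (cross=-17.736)
θ=251°: ex = (C−B)/|BC| = (0.9933,-0.1160); ey = (0.1160,0.9933)
θ=251°: P = B + -1.78·ex + -2.28·ey = (-2.6836,-3.9492)
θ=261°: B = A + 2.00·(cos261°, sin261°) = (-0.3129, -1.9754)
θ=261°: |BD| = 5.6682
θ=261°: circle(B,7.00) ∩ circle(D,3.00): a=6.3626, h=2.9185
θ=261°:   candidates: C₊=(4.6337,2.9776) cross=16.543; C₋=(6.6679,-2.4936) cross=-16.543
θ=261°:   branch - wants cross < 0 → take C=(6.6679,-2.4936) (cross=-16.543)
θ=261°: ex = (C−B)/|BC| = (0.9973,-0.0740); ey = (0.0740,0.9973)
θ=261°: P = B + -1.78·ex + -2.28·ey = (-2.2568,-4.1173)

θ=80°: -2.52 1.62
θ=206°: -4.18 -2.51
θ=251°: -2.68 -3.95
θ=261°: -2.26 -4.12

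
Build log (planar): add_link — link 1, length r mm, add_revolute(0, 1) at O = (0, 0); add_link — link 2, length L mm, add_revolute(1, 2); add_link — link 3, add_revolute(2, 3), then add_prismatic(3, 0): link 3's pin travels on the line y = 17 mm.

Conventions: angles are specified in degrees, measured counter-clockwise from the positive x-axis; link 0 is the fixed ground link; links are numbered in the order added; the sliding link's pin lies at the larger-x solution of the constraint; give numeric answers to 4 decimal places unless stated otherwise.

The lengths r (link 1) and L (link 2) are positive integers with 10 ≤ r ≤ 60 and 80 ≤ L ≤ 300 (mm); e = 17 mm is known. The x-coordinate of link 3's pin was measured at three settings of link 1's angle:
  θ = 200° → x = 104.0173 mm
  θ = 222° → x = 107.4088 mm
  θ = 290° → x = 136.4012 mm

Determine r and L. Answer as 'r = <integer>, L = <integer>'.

constraint per measurement: (x − r cos θ)² + (r sin θ − e)² = L²
subtracting the θ₁ and θ₂ equations cancels the r² and L² terms:
r = (x₁² − x₂²) / (2[(x₁cos θ₁ + e sin θ₁) − (x₂cos θ₂ + e sin θ₂)]) = 28.9996 → r = 29
L² = (x₁ − r cos θ₁)² + (r sin θ₁ − e)² = 17955.9993 → L = 134.0000 → L = 134
check at θ₃=290°: x = 136.4012 (printed 136.4012) ✓

r = 29, L = 134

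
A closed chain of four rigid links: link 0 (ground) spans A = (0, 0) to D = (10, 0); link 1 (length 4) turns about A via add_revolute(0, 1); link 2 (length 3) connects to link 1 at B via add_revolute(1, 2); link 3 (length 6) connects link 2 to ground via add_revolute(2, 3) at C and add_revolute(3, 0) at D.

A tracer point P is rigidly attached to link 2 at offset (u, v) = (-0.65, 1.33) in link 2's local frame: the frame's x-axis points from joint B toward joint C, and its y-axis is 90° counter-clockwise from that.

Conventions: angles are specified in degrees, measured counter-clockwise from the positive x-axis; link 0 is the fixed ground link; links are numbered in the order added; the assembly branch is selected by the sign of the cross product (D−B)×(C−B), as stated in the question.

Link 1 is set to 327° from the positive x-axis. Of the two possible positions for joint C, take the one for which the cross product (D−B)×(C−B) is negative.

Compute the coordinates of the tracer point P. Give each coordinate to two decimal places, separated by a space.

A=(0,0), D=(10.00,0)
B = A + 4.00·(cos327°, sin327°) = (3.3547, -2.1786)
|BD| = 6.9933
circle(B,3.00) ∩ circle(D,6.00): a=1.5662, h=2.5587
  candidates: C₊=(4.0459,0.7407) cross=17.894; C₋=(5.6401,-4.1220) cross=-17.894
  branch - wants cross < 0 → take C=(5.6401,-4.1220) (cross=-17.894)
ex = (C−B)/|BC| = (0.7618,-0.6478); ey = (0.6478,0.7618)
P = B + -0.65·ex + 1.33·ey = (3.7211,-0.7443)

3.72 -0.74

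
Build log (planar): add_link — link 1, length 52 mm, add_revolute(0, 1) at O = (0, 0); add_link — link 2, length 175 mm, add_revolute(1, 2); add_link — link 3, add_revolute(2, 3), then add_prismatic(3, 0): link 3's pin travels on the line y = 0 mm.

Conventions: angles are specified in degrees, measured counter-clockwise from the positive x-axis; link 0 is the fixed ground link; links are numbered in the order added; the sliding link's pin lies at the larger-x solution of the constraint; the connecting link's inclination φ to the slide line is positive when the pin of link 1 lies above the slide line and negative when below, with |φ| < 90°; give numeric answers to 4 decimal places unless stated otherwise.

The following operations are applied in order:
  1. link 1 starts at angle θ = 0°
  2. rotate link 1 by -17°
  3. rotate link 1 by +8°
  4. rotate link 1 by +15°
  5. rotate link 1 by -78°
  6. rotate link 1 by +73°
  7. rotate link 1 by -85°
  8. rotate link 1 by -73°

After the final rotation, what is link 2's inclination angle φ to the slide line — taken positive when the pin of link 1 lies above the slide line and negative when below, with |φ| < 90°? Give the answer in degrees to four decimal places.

geometry: r = 52 mm, L = 175 mm, e = 0 mm; θ starts at 0°
rotate link 1 by -17°: θ ← 0° -17° = -17°
rotate link 1 by +8°: θ ← -17° +8° = -9°
rotate link 1 by +15°: θ ← -9° +15° = 6°
rotate link 1 by -78°: θ ← 6° -78° = -72°
rotate link 1 by +73°: θ ← -72° +73° = 1°
rotate link 1 by -85°: θ ← 1° -85° = -84°
rotate link 1 by -73°: θ ← -84° -73° = -157°
h = r sin θ − e = -20.318019 − 0 = -20.318019
sin φ = h / L = -20.318019 / 175 = -0.11610296
φ = arcsin(-0.11610296) = -6.667246°

-6.6672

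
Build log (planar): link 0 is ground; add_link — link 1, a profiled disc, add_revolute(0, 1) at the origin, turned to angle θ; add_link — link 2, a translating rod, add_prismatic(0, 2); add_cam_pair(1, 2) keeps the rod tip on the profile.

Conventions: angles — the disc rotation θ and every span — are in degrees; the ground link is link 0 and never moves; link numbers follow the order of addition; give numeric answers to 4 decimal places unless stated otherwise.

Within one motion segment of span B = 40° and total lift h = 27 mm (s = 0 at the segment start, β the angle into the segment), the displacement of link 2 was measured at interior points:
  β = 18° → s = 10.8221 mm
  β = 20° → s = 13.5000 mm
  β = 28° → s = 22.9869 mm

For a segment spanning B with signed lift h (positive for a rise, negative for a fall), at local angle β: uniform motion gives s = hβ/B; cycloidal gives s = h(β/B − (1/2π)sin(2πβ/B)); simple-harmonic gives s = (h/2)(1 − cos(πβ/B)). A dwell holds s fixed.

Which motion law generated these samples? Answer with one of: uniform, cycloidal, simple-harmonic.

candidates at β/B = r: uniform s = h·r (linear in β); cycloidal s = h·(r − sin(2πr)/(2π)); simple-harmonic s = (h/2)(1 − cos(πr))
β=18°: printed 10.8221 | uniform 12.1500, cycloidal 10.8221, simple-harmonic 11.3881
β=20°: printed 13.5000 | uniform 13.5000, cycloidal 13.5000, simple-harmonic 13.5000
β=28°: printed 22.9869 | uniform 18.9000, cycloidal 22.9869, simple-harmonic 21.4351
only one law matches every sample → cycloidal

cycloidal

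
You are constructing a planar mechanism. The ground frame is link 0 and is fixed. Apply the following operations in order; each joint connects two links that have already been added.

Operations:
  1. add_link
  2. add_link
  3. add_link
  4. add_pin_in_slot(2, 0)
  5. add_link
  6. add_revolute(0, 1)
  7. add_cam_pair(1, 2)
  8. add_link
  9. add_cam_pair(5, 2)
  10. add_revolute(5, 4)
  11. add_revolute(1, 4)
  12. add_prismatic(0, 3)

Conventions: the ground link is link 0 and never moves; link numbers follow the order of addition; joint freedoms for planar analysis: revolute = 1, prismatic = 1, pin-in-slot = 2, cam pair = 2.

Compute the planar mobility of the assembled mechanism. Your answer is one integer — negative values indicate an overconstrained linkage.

L=1 J1=0 J2=0
add link → L=2 J1=0 J2=0
add link → L=3 J1=0 J2=0
add link → L=4 J1=0 J2=0
PS@2,0 dof=2 J2 → L=4 J1=0 J2=1
add link → L=5 J1=0 J2=1
R@0,1 dof=1 J1 → L=5 J1=1 J2=1
C@1,2 dof=2 J2 → L=5 J1=1 J2=2
add link → L=6 J1=1 J2=2
C@5,2 dof=2 J2 → L=6 J1=1 J2=3
R@5,4 dof=1 J1 → L=6 J1=2 J2=3
R@1,4 dof=1 J1 → L=6 J1=3 J2=3
P@0,3 dof=1 J1 → L=6 J1=4 J2=3
M=3(L−1)−2J1−J2=3·5−2·4−3=4

M = 4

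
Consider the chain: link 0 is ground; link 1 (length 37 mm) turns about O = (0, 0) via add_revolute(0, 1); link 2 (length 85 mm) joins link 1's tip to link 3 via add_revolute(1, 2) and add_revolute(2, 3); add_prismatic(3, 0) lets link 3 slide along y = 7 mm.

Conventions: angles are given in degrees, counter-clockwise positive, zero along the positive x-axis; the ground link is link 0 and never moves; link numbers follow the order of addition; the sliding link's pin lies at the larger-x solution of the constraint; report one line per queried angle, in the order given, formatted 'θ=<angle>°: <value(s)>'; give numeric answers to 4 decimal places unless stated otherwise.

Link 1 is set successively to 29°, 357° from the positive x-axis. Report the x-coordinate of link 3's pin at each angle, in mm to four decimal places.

geometry: r = 37 mm, L = 85 mm, e = 7 mm
θ=29°: crank pin P = (r cos θ, r sin θ) = (32.360929, 17.937956)
θ=29°: h = r sin θ − e = 17.937956 − 7 = 10.937956
θ=29°: x = r cos θ + √(L² − h²) = 32.360929 + 84.293304 = 116.654233
θ=357°: crank pin P = (r cos θ, r sin θ) = (36.949293, -1.936430)
θ=357°: h = r sin θ − e = -1.936430 − 7 = -8.936430
θ=357°: x = r cos θ + √(L² − h²) = 36.949293 + 84.528931 = 121.478224

θ=29°: 116.6542
θ=357°: 121.4782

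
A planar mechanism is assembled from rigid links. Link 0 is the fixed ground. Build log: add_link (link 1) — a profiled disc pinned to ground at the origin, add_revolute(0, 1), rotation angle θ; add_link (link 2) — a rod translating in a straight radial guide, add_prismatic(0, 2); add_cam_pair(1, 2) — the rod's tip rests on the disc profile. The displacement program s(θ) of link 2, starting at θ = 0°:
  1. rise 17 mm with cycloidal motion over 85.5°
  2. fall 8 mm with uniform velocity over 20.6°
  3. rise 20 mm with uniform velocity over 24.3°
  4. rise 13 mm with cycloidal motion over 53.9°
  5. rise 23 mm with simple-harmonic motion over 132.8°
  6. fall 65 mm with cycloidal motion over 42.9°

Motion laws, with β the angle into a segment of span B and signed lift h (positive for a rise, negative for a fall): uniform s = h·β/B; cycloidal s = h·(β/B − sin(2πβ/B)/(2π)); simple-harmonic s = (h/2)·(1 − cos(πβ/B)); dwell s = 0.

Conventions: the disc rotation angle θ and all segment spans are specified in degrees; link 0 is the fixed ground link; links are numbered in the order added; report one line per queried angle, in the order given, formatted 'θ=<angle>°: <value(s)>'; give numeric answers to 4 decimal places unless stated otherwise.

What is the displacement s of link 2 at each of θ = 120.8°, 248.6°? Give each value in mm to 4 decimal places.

seg 1 [0°–85.5°] cycloidal, h=17: full span → s += 17 → s = 17.0000
seg 2 [85.5°–106.1°] uniform, h=-8: full span → s += -8 → s = 9.0000
seg 3 [106.1°–130.4°] uniform, h=20: θ=120.8° here. β=14.7, B=24.3. 20·14.7/24.3 = 12.0988 → s = 21.0988
seg 3 [106.1°–130.4°] uniform, h=20: full span → s += 20 → s = 29.0000
seg 4 [130.4°–184.3°] cycloidal, h=13: full span → s += 13 → s = 42.0000
seg 5 [184.3°–317.1°] simple-harmonic, h=23: θ=248.6° here. β=64.3, B=132.8. 23/2·(1 − cos(π·0.4842)) = 10.9289 → s = 52.9289

θ=120.8°: 21.0988
θ=248.6°: 52.9289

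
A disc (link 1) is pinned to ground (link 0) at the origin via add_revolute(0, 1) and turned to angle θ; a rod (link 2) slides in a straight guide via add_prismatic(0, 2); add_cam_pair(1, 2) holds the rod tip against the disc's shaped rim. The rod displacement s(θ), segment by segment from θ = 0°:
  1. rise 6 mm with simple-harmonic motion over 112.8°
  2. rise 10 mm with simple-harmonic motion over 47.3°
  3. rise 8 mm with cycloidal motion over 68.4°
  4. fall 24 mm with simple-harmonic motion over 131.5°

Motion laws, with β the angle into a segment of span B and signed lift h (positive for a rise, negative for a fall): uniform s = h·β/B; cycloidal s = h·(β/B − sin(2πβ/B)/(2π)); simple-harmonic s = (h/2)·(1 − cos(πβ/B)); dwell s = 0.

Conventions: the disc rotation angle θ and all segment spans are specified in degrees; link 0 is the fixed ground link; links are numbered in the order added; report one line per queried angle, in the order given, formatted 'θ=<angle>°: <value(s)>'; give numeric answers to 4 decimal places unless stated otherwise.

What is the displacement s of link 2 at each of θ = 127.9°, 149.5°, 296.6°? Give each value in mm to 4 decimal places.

segment 1 (0° to 112.8°, simple-harmonic, h = 6) is passed completely: s = 0.0000 + (6) = 6.0000
θ = 127.9° falls in segment 2 (112.8° to 160.1°, simple-harmonic, h = 10): β = 127.9 − 112.8 = 15.1°, B = 47.3°; Δs = 10/2·(1 − cos(π·0.3192)) = 2.3108; s = 6.0000 + 2.3108 = 8.3108
θ = 149.5° falls in segment 2 (112.8° to 160.1°, simple-harmonic, h = 10): β = 149.5 − 112.8 = 36.7°, B = 47.3°; Δs = 10/2·(1 − cos(π·0.7759)) = 8.8112; s = 6.0000 + 8.8112 = 14.8112
segment 2 (112.8° to 160.1°, simple-harmonic, h = 10) is passed completely: s = 6.0000 + (10) = 16.0000
segment 3 (160.1° to 228.5°, cycloidal, h = 8) is passed completely: s = 16.0000 + (8) = 24.0000
θ = 296.6° falls in segment 4 (228.5° to 360°, simple-harmonic, h = -24): β = 296.6 − 228.5 = 68.1°, B = 131.5°; Δs = -24/2·(1 − cos(π·0.5179)) = -12.6734; s = 24.0000 − 12.6734 = 11.3266

θ=127.9°: 8.3108
θ=149.5°: 14.8112
θ=296.6°: 11.3266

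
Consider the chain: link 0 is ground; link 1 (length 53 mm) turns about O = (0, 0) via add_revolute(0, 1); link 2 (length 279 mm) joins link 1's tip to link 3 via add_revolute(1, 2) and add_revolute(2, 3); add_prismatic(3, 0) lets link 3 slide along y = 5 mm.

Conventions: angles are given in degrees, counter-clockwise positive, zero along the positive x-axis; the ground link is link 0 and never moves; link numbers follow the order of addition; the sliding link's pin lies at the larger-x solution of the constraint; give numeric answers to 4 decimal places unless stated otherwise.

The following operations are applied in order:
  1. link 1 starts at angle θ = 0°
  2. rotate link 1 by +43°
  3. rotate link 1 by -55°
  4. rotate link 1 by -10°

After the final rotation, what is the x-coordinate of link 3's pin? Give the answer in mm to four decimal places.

geometry: r = 53 mm, L = 279 mm, e = 5 mm; θ starts at 0°
rotate link 1 by +43°: θ ← 0° +43° = 43°
rotate link 1 by -55°: θ ← 43° -55° = -12°
rotate link 1 by -10°: θ ← -12° -10° = -22°
crank pin P = (r cos θ, r sin θ) = (49.140744, -19.854149)
h = r sin θ − e = -19.854149 − 5 = -24.854149
x = r cos θ + √(L² − h²) = 49.140744 + 277.890754 = 327.031498

327.0315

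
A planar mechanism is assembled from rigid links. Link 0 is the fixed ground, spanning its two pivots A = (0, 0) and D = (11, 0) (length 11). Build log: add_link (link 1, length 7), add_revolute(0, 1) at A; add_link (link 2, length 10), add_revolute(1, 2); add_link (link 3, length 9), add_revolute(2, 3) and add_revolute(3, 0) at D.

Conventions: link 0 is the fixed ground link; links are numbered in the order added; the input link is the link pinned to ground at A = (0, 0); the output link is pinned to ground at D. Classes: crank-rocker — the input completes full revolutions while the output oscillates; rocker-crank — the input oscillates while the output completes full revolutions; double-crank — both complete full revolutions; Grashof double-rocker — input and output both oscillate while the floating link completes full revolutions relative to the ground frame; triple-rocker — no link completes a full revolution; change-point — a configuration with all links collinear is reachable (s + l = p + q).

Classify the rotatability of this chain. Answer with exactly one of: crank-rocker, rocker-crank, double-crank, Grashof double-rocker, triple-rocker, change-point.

lengths: ground=11, input=7, coupler=10, output=9
sorted: s=7 (shortest), l=11 (longest), p+q=19
s + l = 18 vs p + q = 19
s + l < p + q (Grashof) with shortest = input link → crank-rocker

crank-rocker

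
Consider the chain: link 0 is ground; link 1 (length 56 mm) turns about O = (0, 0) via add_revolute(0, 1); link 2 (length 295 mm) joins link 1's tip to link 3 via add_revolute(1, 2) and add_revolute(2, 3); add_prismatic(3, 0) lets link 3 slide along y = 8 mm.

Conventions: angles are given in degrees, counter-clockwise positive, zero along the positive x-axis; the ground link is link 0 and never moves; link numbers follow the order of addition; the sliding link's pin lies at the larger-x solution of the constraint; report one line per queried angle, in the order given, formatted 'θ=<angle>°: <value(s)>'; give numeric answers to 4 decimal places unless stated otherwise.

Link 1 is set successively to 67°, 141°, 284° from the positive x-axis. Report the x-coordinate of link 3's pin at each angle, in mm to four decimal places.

geometry: r = 56 mm, L = 295 mm, e = 8 mm
θ=67°: crank pin P = (r cos θ, r sin θ) = (21.880943, 51.548272)
θ=67°: h = r sin θ − e = 51.548272 − 8 = 43.548272
θ=67°: x = r cos θ + √(L² − h²) = 21.880943 + 291.767969 = 313.648913
θ=141°: crank pin P = (r cos θ, r sin θ) = (-43.520174, 35.241942)
θ=141°: h = r sin θ − e = 35.241942 − 8 = 27.241942
θ=141°: x = r cos θ + √(L² − h²) = -43.520174 + 293.739471 = 250.219297
θ=284°: crank pin P = (r cos θ, r sin θ) = (13.547626, -54.336561)
θ=284°: h = r sin θ − e = -54.336561 − 8 = -62.336561
θ=284°: x = r cos θ + √(L² − h²) = 13.547626 + 288.338609 = 301.886235

θ=67°: 313.6489
θ=141°: 250.2193
θ=284°: 301.8862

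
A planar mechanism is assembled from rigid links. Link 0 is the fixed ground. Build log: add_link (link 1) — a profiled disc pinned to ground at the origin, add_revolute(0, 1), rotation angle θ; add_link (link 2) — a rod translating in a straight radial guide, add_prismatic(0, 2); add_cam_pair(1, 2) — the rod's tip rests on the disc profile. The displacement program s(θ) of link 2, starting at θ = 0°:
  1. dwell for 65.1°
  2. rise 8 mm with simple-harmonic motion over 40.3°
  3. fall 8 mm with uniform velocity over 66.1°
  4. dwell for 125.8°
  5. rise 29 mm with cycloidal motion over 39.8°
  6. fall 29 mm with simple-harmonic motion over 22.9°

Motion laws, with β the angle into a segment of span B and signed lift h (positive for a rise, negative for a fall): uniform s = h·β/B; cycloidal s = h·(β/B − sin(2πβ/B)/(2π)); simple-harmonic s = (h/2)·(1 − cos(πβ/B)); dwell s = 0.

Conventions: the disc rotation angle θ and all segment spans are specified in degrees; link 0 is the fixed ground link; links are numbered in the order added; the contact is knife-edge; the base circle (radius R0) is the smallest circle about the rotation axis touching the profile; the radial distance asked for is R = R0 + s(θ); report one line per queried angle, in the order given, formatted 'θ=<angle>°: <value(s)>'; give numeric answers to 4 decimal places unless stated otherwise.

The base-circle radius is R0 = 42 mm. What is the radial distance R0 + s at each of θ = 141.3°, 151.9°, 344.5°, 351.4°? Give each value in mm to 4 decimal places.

seg 1 [0°–65.1°] dwell: s stays 0.0000
seg 2 [65.1°–105.4°] simple-harmonic, h=8: full span → s += 8 → s = 8.0000
seg 3 [105.4°–171.5°] uniform, h=-8: θ=141.3° here. β=35.9, B=66.1. -8·35.9/66.1 = -4.3449 → s = 3.6551
seg 3 [105.4°–171.5°] uniform, h=-8: θ=151.9° here. β=46.5, B=66.1. -8·46.5/66.1 = -5.6278 → s = 2.3722
seg 3 [105.4°–171.5°] uniform, h=-8: full span → s += -8 → s = 0.0000
seg 4 [171.5°–297.3°] dwell: s stays 0.0000
seg 5 [297.3°–337.1°] cycloidal, h=29: full span → s += 29 → s = 29.0000
seg 6 [337.1°–360°] simple-harmonic, h=-29: θ=344.5° here. β=7.4, B=22.9. -29/2·(1 − cos(π·0.3231)) = -6.8518 → s = 22.1482
seg 6 [337.1°–360°] simple-harmonic, h=-29: θ=351.4° here. β=14.3, B=22.9. -29/2·(1 − cos(π·0.6245)) = -20.0259 → s = 8.9741
θ=141.3°: R = R0 + s = 42 + 3.6551 = 45.6551
θ=151.9°: R = R0 + s = 42 + 2.3722 = 44.3722
θ=344.5°: R = R0 + s = 42 + 22.1482 = 64.1482
θ=351.4°: R = R0 + s = 42 + 8.9741 = 50.9741

θ=141.3°: 45.6551
θ=151.9°: 44.3722
θ=344.5°: 64.1482
θ=351.4°: 50.9741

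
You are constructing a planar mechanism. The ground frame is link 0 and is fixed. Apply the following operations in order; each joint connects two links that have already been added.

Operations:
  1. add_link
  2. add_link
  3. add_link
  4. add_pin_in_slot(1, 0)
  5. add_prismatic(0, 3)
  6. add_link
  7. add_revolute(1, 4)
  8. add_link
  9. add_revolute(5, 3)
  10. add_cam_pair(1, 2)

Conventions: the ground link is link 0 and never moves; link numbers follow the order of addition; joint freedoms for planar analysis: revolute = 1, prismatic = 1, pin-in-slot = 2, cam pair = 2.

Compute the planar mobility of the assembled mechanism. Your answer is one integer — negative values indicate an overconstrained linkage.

link 0 = ground. State L|J1|J2 = 1|0|0
+link1  2|0|0
+link2  3|0|0
+link3  4|0|0
PS(1,0) f=2→J2  4|0|1
P(0,3) f=1→J1  4|1|1
+link4  5|1|1
R(1,4) f=1→J1  5|2|1
+link5  6|2|1
R(5,3) f=1→J1  6|3|1
C(1,2) f=2→J2  6|3|2
M = 3(6−1)−2·3−2 = 15−6−2 = 7

M = 7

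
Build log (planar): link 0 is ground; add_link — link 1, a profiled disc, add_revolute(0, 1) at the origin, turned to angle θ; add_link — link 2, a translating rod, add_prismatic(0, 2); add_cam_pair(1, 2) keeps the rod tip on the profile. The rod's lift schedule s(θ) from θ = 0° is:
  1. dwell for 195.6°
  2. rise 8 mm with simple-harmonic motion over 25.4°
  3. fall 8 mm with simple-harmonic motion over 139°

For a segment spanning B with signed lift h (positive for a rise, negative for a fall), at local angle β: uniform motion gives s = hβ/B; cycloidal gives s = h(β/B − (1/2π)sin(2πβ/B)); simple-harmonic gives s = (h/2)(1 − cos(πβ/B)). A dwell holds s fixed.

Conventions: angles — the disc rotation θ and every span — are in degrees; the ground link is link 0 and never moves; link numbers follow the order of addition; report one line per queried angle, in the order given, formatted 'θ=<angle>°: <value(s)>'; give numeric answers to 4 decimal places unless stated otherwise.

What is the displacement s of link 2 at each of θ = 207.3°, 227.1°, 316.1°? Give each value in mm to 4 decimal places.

seg 1 [0°–195.6°] dwell: s stays 0.0000
seg 2 [195.6°–221°] simple-harmonic, h=8: θ=207.3° here. β=11.7, B=25.4. 8/2·(1 − cos(π·0.4606)) = 3.5065 → s = 3.5065
seg 2 [195.6°–221°] simple-harmonic, h=8: full span → s += 8 → s = 8.0000
seg 3 [221°–360°] simple-harmonic, h=-8: θ=227.1° here. β=6.1, B=139. -8/2·(1 − cos(π·0.0439)) = -0.0380 → s = 7.9620
seg 3 [221°–360°] simple-harmonic, h=-8: θ=316.1° here. β=95.1, B=139. -8/2·(1 − cos(π·0.6842)) = -6.1874 → s = 1.8126

θ=207.3°: 3.5065
θ=227.1°: 7.9620
θ=316.1°: 1.8126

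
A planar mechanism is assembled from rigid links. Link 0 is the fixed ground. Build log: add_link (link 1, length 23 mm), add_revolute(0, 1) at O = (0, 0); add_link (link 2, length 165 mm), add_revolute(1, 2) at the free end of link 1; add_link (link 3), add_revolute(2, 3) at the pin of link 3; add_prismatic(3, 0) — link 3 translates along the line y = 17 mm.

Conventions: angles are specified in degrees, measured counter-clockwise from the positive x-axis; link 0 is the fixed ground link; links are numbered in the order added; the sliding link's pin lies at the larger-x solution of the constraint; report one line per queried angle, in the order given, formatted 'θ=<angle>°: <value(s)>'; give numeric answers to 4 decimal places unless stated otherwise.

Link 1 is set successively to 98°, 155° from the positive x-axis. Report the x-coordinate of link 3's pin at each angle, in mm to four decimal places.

geometry: r = 23 mm, L = 165 mm, e = 17 mm
θ=98°: crank pin P = (r cos θ, r sin θ) = (-3.200981, 22.776166)
θ=98°: h = r sin θ − e = 22.776166 − 17 = 5.776166
θ=98°: x = r cos θ + √(L² − h²) = -3.200981 + 164.898866 = 161.697884
θ=155°: crank pin P = (r cos θ, r sin θ) = (-20.845079, 9.720220)
θ=155°: h = r sin θ − e = 9.720220 − 17 = -7.279780
θ=155°: x = r cos θ + √(L² − h²) = -20.845079 + 164.839330 = 143.994251

θ=98°: 161.6979
θ=155°: 143.9943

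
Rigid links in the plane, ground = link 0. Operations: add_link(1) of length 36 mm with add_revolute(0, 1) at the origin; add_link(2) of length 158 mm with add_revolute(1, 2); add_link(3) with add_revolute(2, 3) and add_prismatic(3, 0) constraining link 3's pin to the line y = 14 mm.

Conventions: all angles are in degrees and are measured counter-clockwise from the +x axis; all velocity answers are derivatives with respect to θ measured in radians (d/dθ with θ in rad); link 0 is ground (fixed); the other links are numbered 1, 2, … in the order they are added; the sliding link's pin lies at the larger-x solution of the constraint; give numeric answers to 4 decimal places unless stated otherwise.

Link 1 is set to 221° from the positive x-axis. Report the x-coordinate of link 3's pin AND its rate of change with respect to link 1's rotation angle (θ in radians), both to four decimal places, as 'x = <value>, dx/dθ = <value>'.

geometry: r = 36 mm, L = 158 mm, e = 14 mm
crank pin P = (r cos θ, r sin θ) = (-27.169545, -23.618125)
h = r sin θ − e = -23.618125 − 14 = -37.618125
x = r cos θ + √(L² − h²) = -27.169545 + 153.456432 = 126.286888
dx/dθ = −r sin θ − h·r cos θ/√(L² − h²) (θ in radians; h = -37.618125) = 16.957816

x = 126.2869, dx/dθ = 16.9578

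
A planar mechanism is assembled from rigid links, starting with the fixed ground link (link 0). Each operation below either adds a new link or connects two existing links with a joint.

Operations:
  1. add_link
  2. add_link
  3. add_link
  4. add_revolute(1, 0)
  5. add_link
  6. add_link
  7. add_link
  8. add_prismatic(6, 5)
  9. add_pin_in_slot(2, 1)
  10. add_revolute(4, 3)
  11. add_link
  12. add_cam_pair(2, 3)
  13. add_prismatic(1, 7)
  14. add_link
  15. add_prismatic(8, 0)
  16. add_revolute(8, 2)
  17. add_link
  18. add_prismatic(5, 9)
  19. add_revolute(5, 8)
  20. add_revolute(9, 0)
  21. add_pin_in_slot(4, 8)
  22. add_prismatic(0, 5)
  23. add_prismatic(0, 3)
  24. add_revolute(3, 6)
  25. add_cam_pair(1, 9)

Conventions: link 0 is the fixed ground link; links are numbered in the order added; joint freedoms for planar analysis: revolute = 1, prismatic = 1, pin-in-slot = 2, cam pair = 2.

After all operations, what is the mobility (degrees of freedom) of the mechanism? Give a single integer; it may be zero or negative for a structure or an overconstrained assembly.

link 0 = ground. State L|J1|J2 = 1|0|0
+link1  2|0|0
+link2  3|0|0
+link3  4|0|0
R(1,0) f=1→J1  4|1|0
+link4  5|1|0
+link5  6|1|0
+link6  7|1|0
P(6,5) f=1→J1  7|2|0
PS(2,1) f=2→J2  7|2|1
R(4,3) f=1→J1  7|3|1
+link7  8|3|1
C(2,3) f=2→J2  8|3|2
P(1,7) f=1→J1  8|4|2
+link8  9|4|2
P(8,0) f=1→J1  9|5|2
R(8,2) f=1→J1  9|6|2
+link9  10|6|2
P(5,9) f=1→J1  10|7|2
R(5,8) f=1→J1  10|8|2
R(9,0) f=1→J1  10|9|2
PS(4,8) f=2→J2  10|9|3
P(0,5) f=1→J1  10|10|3
P(0,3) f=1→J1  10|11|3
R(3,6) f=1→J1  10|12|3
C(1,9) f=2→J2  10|12|4
M = 3(10−1)−2·12−4 = 27−24−4 = -1

M = -1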